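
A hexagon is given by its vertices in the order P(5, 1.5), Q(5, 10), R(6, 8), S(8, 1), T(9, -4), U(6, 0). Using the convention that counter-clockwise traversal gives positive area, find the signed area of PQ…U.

-21.75

P→Q: (5)(10) − (5)(1.5) = 42.5
Q→R: (5)(8) − (6)(10) = -20
R→S: (6)(1) − (8)(8) = -58
S→T: (8)(-4) − (9)(1) = -41
T→U: (9)(0) − (6)(-4) = 24
U→P: (6)(1.5) − (5)(0) = 9
Σ = -43.5
Signed area = Σ/2 = -21.75 (negative ⇒ clockwise traversal).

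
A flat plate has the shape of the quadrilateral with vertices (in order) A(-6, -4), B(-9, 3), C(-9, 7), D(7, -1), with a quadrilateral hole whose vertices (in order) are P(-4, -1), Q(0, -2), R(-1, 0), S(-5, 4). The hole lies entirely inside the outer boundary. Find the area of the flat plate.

70.5

Outer boundary:
Apply the surveyor's formula: 2A = Σ (x_i·y_{i+1} − x_{i+1}·y_i), indices taken mod 4.
A→B: (-6)(3) − (-9)(-4) = -54
B→C: (-9)(7) − (-9)(3) = -36
C→D: (-9)(-1) − (7)(7) = -40
D→A: (7)(-4) − (-6)(-1) = -34
Σ = -164
Area = |Σ|/2 = 82.
Hole:
P→Q: (-4)(-2) − (0)(-1) = 8
Q→R: (0)(0) − (-1)(-2) = -2
R→S: (-1)(4) − (-5)(0) = -4
S→P: (-5)(-1) − (-4)(4) = 21
Σ = 23
Area = |Σ|/2 = 11.5.
Net area = 82 − 11.5 = 70.5.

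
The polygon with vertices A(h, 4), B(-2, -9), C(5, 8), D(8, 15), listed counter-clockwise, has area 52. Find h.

-1

The doubled signed area Σ (x_i y_{i+1} − x_{i+1} y_i) is linear in h.
With h=0 it equals 80; the coefficient of h is -24 (from the two edges through A).
So -24·h + 80 = 2·52 = 104 ⇒ h = -1.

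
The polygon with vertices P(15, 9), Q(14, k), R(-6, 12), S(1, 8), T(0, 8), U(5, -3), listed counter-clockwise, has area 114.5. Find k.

9

Write out the shoelace sum; only the two edges meeting at Q involve k:
2·Area = [(15·k − 14·9) + (14·12 − (-6)·k)] + -2
       = 21·k + 40 = 229
⇒ k = 9.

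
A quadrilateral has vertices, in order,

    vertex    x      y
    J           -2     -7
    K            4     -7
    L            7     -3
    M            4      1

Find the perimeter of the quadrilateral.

|JK| = √((6)² + (0)²) = √36 = 6
|KL| = √((3)² + (4)²) = √25 = 5
|LM| = √((-3)² + (4)²) = √25 = 5
|MJ| = √((-6)² + (-8)²) = √100 = 10
Perimeter = 6 + 5 + 5 + 10 = 26.

26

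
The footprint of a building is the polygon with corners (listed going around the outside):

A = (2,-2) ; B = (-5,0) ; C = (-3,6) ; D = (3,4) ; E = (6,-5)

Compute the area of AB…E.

55.5

Σ = (-10) + (-30) + (-30) + (-39) + (-2) = -111
Area = |Σ|/2 = 55.5.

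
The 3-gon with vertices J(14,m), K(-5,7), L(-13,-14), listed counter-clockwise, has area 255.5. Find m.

The doubled signed area Σ (x_i y_{i+1} − x_{i+1} y_i) is linear in m.
With m=0 it equals 455; the coefficient of m is -8 (from the two edges through J).
So -8·m + 455 = 2·255.5 = 511 ⇒ m = -7.

-7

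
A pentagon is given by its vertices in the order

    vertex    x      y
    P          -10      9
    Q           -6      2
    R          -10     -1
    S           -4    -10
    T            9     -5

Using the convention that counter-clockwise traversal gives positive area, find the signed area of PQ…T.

148.5

Apply the shoelace (surveyor's) formula: 2A = Σ (x_i·y_{i+1} − x_{i+1}·y_i), indices taken mod 5.
Σ = (34) + (26) + (96) + (110) + (31) = 297
Signed area = Σ/2 = 148.5 (positive ⇒ counter-clockwise traversal).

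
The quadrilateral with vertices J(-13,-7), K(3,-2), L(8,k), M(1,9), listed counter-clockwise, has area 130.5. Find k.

The doubled signed area Σ (x_i y_{i+1} − x_{i+1} y_i) is linear in k.
With k=0 it equals 245; the coefficient of k is 2 (from the two edges through L).
So 2·k + 245 = 2·130.5 = 261 ⇒ k = 8.

8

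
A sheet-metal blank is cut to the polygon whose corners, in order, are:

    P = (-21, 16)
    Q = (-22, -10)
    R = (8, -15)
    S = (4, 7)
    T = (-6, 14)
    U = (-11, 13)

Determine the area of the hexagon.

Apply Gauss's area formula: 2A = Σ (x_i·y_{i+1} − x_{i+1}·y_i), indices taken mod 6.
P→Q: (-21)(-10) − (-22)(16) = 562
Q→R: (-22)(-15) − (8)(-10) = 410
R→S: (8)(7) − (4)(-15) = 116
S→T: (4)(14) − (-6)(7) = 98
T→U: (-6)(13) − (-11)(14) = 76
U→P: (-11)(16) − (-21)(13) = 97
Σ = 1359
Area = |Σ|/2 = 679.5.

679.5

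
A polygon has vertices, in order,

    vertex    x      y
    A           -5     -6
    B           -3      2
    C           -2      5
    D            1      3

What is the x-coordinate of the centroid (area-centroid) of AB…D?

-254/123

Apply the shoelace (surveyor's) formula. First the cross-terms c_i = x_i·y_{i+1} − x_{i+1}·y_i:
  -28, -11, -11, 9  ⇒  2A = -41, A = -20.5.
Then Σ (x_i + x_{i+1})·c_i = 254, so x̄ = 254 / (6·(-20.5)) = -254/123.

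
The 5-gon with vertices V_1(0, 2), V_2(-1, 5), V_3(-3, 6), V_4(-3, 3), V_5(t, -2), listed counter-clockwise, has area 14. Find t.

Write out the shoelace sum; only the two edges meeting at V_5 involve t:
2·Area = [((-3)·(-2) − t·3) + (t·2 − 0·(-2))] + 20
       = -1·t + 26 = 28
⇒ t = -2.

-2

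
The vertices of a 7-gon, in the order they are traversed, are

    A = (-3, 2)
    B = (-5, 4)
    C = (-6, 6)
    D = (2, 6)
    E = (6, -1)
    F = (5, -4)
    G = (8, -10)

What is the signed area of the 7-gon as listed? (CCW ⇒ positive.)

Apply Gauss's area formula: 2A = Σ (x_i·y_{i+1} − x_{i+1}·y_i), indices taken mod 7.
Σ = (-2) + (-6) + (-48) + (-38) + (-19) + (-18) + (-14) = -145
Signed area = Σ/2 = -72.5 (negative ⇒ clockwise traversal).

-72.5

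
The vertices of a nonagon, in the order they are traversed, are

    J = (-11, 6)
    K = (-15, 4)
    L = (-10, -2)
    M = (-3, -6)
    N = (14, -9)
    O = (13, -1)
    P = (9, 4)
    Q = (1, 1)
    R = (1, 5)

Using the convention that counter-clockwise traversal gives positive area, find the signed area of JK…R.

Apply the shoelace (surveyor's) formula: 2A = Σ (x_i·y_{i+1} − x_{i+1}·y_i), indices taken mod 9.
Cross-terms: 46, 70, 54, 111, 103, 61, 5, 4, 61  ⇒  Σ = 515
Signed area = Σ/2 = 257.5 (positive ⇒ counter-clockwise traversal).

257.5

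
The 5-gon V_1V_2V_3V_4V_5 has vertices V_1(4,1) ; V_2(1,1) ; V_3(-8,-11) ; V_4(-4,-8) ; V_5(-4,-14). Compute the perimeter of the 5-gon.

|V_1V_2| = √((-3)² + (0)²) = √9 = 3
|V_2V_3| = √((-9)² + (-12)²) = √225 = 15
|V_3V_4| = √((4)² + (3)²) = √25 = 5
|V_4V_5| = √((0)² + (-6)²) = √36 = 6
|V_5V_1| = √((8)² + (15)²) = √289 = 17
Perimeter = 3 + 15 + 5 + 6 + 17 = 46.

46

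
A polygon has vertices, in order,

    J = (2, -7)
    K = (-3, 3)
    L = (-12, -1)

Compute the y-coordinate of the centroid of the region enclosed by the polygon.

Apply Gauss's area formula. First the cross-terms c_i = x_i·y_{i+1} − x_{i+1}·y_i:
  -15, 39, 86  ⇒  2A = 110, A = 55.
Then Σ (y_i + y_{i+1})·c_i = -550, so ȳ = -550 / (6·55) = -5/3.

-5/3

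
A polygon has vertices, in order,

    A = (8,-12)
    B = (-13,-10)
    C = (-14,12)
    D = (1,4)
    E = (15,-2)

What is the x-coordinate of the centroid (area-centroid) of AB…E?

-126/59

Apply the surveyor's formula. First the cross-terms c_i = x_i·y_{i+1} − x_{i+1}·y_i:
  -236, -296, -68, -62, -164  ⇒  2A = -826, A = -413.
Then Σ (x_i + x_{i+1})·c_i = 5292, so x̄ = 5292 / (6·(-413)) = -126/59.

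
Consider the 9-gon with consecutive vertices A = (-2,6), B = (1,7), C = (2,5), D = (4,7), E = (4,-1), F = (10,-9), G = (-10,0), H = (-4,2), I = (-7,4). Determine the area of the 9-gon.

119.5

Apply the shoelace formula: 2A = Σ (x_i·y_{i+1} − x_{i+1}·y_i), indices taken mod 9.
Σ = (-20) + (-9) + (-6) + (-32) + (-26) + (-90) + (-20) + (-2) + (-34) = -239
Area = |Σ|/2 = 119.5.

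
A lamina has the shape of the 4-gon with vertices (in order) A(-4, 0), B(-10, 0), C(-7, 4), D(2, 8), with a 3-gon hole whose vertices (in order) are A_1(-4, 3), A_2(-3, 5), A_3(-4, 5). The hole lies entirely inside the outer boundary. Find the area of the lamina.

35

Outer boundary:
Apply the shoelace (surveyor's) formula: 2A = Σ (x_i·y_{i+1} − x_{i+1}·y_i), indices taken mod 4.
Cross-terms: 0, -40, -64, 32  ⇒  Σ = -72
Area = |Σ|/2 = 36.
Hole:
Apply the shoelace formula: 2A = Σ (x_i·y_{i+1} − x_{i+1}·y_i), indices taken mod 3.
A_1→A_2: (-4)(5) − (-3)(3) = -11
A_2→A_3: (-3)(5) − (-4)(5) = 5
A_3→A_1: (-4)(3) − (-4)(5) = 8
Σ = 2
Area = |Σ|/2 = 1.
Net area = 36 − 1 = 35.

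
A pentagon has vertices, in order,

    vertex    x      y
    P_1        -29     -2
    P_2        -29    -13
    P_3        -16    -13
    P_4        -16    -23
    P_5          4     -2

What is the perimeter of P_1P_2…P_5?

96

|P_1P_2| = √((0)² + (-11)²) = √121 = 11
|P_2P_3| = √((13)² + (0)²) = √169 = 13
|P_3P_4| = √((0)² + (-10)²) = √100 = 10
|P_4P_5| = √((20)² + (21)²) = √841 = 29
|P_5P_1| = √((-33)² + (0)²) = √1089 = 33
Perimeter = 11 + 13 + 10 + 29 + 33 = 96.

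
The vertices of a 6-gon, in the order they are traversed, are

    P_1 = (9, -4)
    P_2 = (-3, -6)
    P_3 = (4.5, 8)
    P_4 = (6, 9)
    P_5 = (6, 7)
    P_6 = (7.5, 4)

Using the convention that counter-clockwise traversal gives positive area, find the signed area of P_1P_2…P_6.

-88.5

Apply the shoelace formula: 2A = Σ (x_i·y_{i+1} − x_{i+1}·y_i), indices taken mod 6.
Σ = (-66) + (3) + (-7.5) + (-12) + (-28.5) + (-66) = -177
Signed area = Σ/2 = -88.5 (negative ⇒ clockwise traversal).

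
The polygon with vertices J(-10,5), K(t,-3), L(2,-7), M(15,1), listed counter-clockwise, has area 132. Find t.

Write out the shoelace sum; only the two edges meeting at K involve t:
2·Area = [((-10)·(-3) − t·5) + (t·(-7) − 2·(-3))] + 192
       = -12·t + 228 = 264
⇒ t = -3.

-3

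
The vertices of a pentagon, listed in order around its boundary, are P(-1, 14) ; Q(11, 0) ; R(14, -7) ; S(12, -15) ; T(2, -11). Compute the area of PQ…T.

221

Apply the surveyor's formula: 2A = Σ (x_i·y_{i+1} − x_{i+1}·y_i), indices taken mod 5.
P→Q: (-1)(0) − (11)(14) = -154
Q→R: (11)(-7) − (14)(0) = -77
R→S: (14)(-15) − (12)(-7) = -126
S→T: (12)(-11) − (2)(-15) = -102
T→P: (2)(14) − (-1)(-11) = 17
Σ = -442
Area = |Σ|/2 = 221.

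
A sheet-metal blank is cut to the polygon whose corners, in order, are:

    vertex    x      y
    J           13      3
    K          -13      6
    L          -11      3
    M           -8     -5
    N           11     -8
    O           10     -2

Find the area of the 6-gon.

Apply the surveyor's formula: 2A = Σ (x_i·y_{i+1} − x_{i+1}·y_i), indices taken mod 6.
J→K: (13)(6) − (-13)(3) = 117
K→L: (-13)(3) − (-11)(6) = 27
L→M: (-11)(-5) − (-8)(3) = 79
M→N: (-8)(-8) − (11)(-5) = 119
N→O: (11)(-2) − (10)(-8) = 58
O→J: (10)(3) − (13)(-2) = 56
Σ = 456
Area = |Σ|/2 = 228.

228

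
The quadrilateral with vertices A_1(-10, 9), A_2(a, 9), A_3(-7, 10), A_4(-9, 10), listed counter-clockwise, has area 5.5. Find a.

-1

Write out the shoelace sum; only the two edges meeting at A_2 involve a:
2·Area = [((-10)·9 − a·9) + (a·10 − (-7)·9)] + 39
       = 1·a + 12 = 11
⇒ a = -1.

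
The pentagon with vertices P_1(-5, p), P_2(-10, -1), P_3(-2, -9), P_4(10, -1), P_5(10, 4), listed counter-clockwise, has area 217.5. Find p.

9

The doubled signed area Σ (x_i y_{i+1} − x_{i+1} y_i) is linear in p.
With p=0 it equals 255; the coefficient of p is 20 (from the two edges through P_1).
So 20·p + 255 = 2·217.5 = 435 ⇒ p = 9.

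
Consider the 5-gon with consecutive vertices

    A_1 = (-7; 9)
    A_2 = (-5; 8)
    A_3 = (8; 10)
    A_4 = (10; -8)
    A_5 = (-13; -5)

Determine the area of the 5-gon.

297.5

Apply the shoelace formula: 2A = Σ (x_i·y_{i+1} − x_{i+1}·y_i), indices taken mod 5.
Cross-terms: -11, -114, -164, -154, -152  ⇒  Σ = -595
Area = |Σ|/2 = 297.5.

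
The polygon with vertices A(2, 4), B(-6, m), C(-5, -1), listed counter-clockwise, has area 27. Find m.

The doubled signed area Σ (x_i y_{i+1} − x_{i+1} y_i) is linear in m.
With m=0 it equals 12; the coefficient of m is 7 (from the two edges through B).
So 7·m + 12 = 2·27 = 54 ⇒ m = 6.

6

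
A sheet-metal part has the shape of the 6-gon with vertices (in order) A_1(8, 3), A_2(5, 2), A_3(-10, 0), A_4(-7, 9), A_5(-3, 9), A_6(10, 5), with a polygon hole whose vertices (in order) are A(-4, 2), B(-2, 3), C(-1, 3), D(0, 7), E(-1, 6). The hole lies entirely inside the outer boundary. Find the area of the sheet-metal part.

Outer boundary:
Σ = (1) + (20) + (-90) + (-36) + (-105) + (-10) = -220
Area = |Σ|/2 = 110.
Hole:
A→B: (-4)(3) − (-2)(2) = -8
B→C: (-2)(3) − (-1)(3) = -3
C→D: (-1)(7) − (0)(3) = -7
D→E: (0)(6) − (-1)(7) = 7
E→A: (-1)(2) − (-4)(6) = 22
Σ = 11
Area = |Σ|/2 = 5.5.
Net area = 110 − 5.5 = 104.5.

104.5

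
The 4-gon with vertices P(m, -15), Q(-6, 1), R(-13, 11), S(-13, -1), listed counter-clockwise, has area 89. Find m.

The doubled signed area Σ (x_i y_{i+1} − x_{i+1} y_i) is linear in m.
With m=0 it equals 208; the coefficient of m is 2 (from the two edges through P).
So 2·m + 208 = 2·89 = 178 ⇒ m = -15.

-15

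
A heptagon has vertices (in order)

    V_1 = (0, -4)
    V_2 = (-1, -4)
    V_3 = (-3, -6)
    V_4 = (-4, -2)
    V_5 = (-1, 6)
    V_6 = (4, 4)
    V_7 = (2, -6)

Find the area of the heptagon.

Apply the shoelace formula: 2A = Σ (x_i·y_{i+1} − x_{i+1}·y_i), indices taken mod 7.
Σ = (-4) + (-6) + (-18) + (-26) + (-28) + (-32) + (-8) = -122
Area = |Σ|/2 = 61.

61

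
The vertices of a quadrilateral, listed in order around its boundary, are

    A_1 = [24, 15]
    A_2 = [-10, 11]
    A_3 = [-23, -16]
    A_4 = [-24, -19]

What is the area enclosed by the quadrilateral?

488

Σ = (414) + (413) + (53) + (96) = 976
Area = |Σ|/2 = 488.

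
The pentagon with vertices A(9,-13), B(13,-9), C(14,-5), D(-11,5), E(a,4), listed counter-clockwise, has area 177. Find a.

Write out the shoelace sum; only the two edges meeting at E involve a:
2·Area = [((-11)·4 − a·5) + (a·(-13) − 9·4)] + 164
       = -18·a + 84 = 354
⇒ a = -15.

-15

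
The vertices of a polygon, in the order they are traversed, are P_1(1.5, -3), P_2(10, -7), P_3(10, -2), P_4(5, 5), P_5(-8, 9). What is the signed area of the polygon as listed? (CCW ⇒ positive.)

112.5

Σ = (19.5) + (50) + (60) + (85) + (10.5) = 225
Signed area = Σ/2 = 112.5 (positive ⇒ counter-clockwise traversal).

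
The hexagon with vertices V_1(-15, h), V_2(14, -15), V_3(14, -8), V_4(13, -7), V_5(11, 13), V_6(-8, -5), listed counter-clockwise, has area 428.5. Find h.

The doubled signed area Σ (x_i y_{i+1} − x_{i+1} y_i) is linear in h.
With h=0 it equals 549; the coefficient of h is -22 (from the two edges through V_1).
So -22·h + 549 = 2·428.5 = 857 ⇒ h = -14.

-14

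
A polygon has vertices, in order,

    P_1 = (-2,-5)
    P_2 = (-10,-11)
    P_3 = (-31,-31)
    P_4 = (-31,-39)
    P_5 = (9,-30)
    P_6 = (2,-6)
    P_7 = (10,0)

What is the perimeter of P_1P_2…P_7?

|P_1P_2| = √((-8)² + (-6)²) = √100 = 10
|P_2P_3| = √((-21)² + (-20)²) = √841 = 29
|P_3P_4| = √((0)² + (-8)²) = √64 = 8
|P_4P_5| = √((40)² + (9)²) = √1681 = 41
|P_5P_6| = √((-7)² + (24)²) = √625 = 25
|P_6P_7| = √((8)² + (6)²) = √100 = 10
|P_7P_1| = √((-12)² + (-5)²) = √169 = 13
Perimeter = 10 + 29 + 8 + 41 + 25 + 10 + 13 = 136.

136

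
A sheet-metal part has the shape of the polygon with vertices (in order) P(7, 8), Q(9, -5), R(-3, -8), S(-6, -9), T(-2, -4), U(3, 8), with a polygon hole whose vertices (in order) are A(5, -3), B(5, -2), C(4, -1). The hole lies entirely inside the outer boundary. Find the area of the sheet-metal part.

Outer boundary:
Apply the shoelace (surveyor's) formula: 2A = Σ (x_i·y_{i+1} − x_{i+1}·y_i), indices taken mod 6.
Σ = (-107) + (-87) + (-21) + (6) + (-4) + (-32) = -245
Area = |Σ|/2 = 122.5.
Hole:
Apply the surveyor's formula: 2A = Σ (x_i·y_{i+1} − x_{i+1}·y_i), indices taken mod 3.
Cross-terms: 5, 3, -7  ⇒  Σ = 1
Area = |Σ|/2 = 0.5.
Net area = 122.5 − 0.5 = 122.

122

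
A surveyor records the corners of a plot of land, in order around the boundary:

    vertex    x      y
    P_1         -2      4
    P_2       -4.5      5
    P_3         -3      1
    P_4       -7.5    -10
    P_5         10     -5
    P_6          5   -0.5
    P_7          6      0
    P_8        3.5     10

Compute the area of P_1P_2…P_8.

155.25

Apply Gauss's area formula: 2A = Σ (x_i·y_{i+1} − x_{i+1}·y_i), indices taken mod 8.
Σ = (8) + (10.5) + (37.5) + (137.5) + (20) + (3) + (60) + (34) = 310.5
Area = |Σ|/2 = 155.25.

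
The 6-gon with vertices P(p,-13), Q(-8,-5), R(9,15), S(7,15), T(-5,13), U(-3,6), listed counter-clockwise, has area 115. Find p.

-15

Write out the shoelace sum; only the two edges meeting at P involve p:
2·Area = [((-3)·(-13) − p·6) + (p·(-5) − (-8)·(-13))] + 130
       = -11·p + 65 = 230
⇒ p = -15.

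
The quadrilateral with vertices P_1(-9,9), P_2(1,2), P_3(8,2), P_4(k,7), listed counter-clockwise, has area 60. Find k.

6

Write out the shoelace sum; only the two edges meeting at P_4 involve k:
2·Area = [(8·7 − k·2) + (k·9 − (-9)·7)] + -41
       = 7·k + 78 = 120
⇒ k = 6.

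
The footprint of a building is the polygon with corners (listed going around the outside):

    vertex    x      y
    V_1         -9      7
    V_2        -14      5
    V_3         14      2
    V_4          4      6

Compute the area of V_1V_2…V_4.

56.5

Apply the shoelace (surveyor's) formula: 2A = Σ (x_i·y_{i+1} − x_{i+1}·y_i), indices taken mod 4.
V_1→V_2: (-9)(5) − (-14)(7) = 53
V_2→V_3: (-14)(2) − (14)(5) = -98
V_3→V_4: (14)(6) − (4)(2) = 76
V_4→V_1: (4)(7) − (-9)(6) = 82
Σ = 113
Area = |Σ|/2 = 56.5.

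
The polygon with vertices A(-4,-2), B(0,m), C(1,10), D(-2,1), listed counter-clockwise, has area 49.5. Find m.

-14

Write out the shoelace sum; only the two edges meeting at B involve m:
2·Area = [((-4)·m − 0·(-2)) + (0·10 − 1·m)] + 29
       = -5·m + 29 = 99
⇒ m = -14.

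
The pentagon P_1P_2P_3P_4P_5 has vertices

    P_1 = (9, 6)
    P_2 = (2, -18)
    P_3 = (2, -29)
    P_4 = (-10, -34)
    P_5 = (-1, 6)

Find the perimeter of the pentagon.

100

|P_1P_2| = √((-7)² + (-24)²) = √625 = 25
|P_2P_3| = √((0)² + (-11)²) = √121 = 11
|P_3P_4| = √((-12)² + (-5)²) = √169 = 13
|P_4P_5| = √((9)² + (40)²) = √1681 = 41
|P_5P_1| = √((10)² + (0)²) = √100 = 10
Perimeter = 25 + 11 + 13 + 41 + 10 = 100.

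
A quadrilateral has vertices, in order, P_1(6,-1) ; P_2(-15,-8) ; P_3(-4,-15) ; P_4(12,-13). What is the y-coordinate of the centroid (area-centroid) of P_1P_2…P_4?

Apply the shoelace (surveyor's) formula. First the cross-terms c_i = x_i·y_{i+1} − x_{i+1}·y_i:
  -63, 193, 232, 66  ⇒  2A = 428, A = 214.
Then Σ (y_i + y_{i+1})·c_i = -11292, so ȳ = -11292 / (6·214) = -941/107.

-941/107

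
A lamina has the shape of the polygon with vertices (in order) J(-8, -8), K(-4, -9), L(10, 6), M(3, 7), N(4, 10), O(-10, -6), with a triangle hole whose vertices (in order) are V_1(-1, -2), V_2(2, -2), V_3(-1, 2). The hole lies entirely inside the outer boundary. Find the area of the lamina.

Outer boundary:
J→K: (-8)(-9) − (-4)(-8) = 40
K→L: (-4)(6) − (10)(-9) = 66
L→M: (10)(7) − (3)(6) = 52
M→N: (3)(10) − (4)(7) = 2
N→O: (4)(-6) − (-10)(10) = 76
O→J: (-10)(-8) − (-8)(-6) = 32
Σ = 268
Area = |Σ|/2 = 134.
Hole:
Σ = (6) + (2) + (4) = 12
Area = |Σ|/2 = 6.
Net area = 134 − 6 = 128.

128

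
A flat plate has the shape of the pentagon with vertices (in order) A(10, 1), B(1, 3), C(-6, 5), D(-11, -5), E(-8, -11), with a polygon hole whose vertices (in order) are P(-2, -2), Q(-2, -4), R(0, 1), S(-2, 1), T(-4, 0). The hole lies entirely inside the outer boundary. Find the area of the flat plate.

Outer boundary:
Apply the shoelace formula: 2A = Σ (x_i·y_{i+1} − x_{i+1}·y_i), indices taken mod 5.
Cross-terms: 29, 23, 85, 81, 102  ⇒  Σ = 320
Area = |Σ|/2 = 160.
Hole:
P→Q: (-2)(-4) − (-2)(-2) = 4
Q→R: (-2)(1) − (0)(-4) = -2
R→S: (0)(1) − (-2)(1) = 2
S→T: (-2)(0) − (-4)(1) = 4
T→P: (-4)(-2) − (-2)(0) = 8
Σ = 16
Area = |Σ|/2 = 8.
Net area = 160 − 8 = 152.

152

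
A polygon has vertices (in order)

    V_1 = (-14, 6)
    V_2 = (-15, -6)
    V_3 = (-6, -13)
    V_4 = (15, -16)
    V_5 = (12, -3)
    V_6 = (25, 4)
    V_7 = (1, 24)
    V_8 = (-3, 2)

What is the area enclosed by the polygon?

Σ = (174) + (159) + (291) + (147) + (123) + (596) + (74) + (10) = 1574
Area = |Σ|/2 = 787.

787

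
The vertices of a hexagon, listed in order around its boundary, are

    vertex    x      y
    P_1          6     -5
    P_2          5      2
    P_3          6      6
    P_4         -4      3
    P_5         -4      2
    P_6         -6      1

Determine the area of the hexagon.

Σ = (37) + (18) + (42) + (4) + (8) + (24) = 133
Area = |Σ|/2 = 66.5.

66.5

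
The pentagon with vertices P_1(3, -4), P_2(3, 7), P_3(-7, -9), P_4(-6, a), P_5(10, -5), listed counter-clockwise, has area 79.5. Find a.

-9

The doubled signed area Σ (x_i y_{i+1} − x_{i+1} y_i) is linear in a.
With a=0 it equals 6; the coefficient of a is -17 (from the two edges through P_4).
So -17·a + 6 = 2·79.5 = 159 ⇒ a = -9.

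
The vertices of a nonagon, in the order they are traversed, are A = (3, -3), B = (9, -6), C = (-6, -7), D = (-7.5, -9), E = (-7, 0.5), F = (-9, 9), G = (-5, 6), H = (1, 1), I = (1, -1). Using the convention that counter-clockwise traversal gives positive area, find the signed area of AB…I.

-117.875

Σ = (9) + (-99) + (1.5) + (-66.75) + (-58.5) + (-9) + (-11) + (-2) + (0) = -235.75
Signed area = Σ/2 = -117.875 (negative ⇒ clockwise traversal).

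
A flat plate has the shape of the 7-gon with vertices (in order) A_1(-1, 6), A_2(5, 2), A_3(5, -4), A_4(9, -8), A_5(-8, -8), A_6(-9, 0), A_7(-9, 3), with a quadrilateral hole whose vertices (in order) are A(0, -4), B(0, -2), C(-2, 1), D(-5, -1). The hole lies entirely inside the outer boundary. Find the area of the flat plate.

Outer boundary:
A_1→A_2: (-1)(2) − (5)(6) = -32
A_2→A_3: (5)(-4) − (5)(2) = -30
A_3→A_4: (5)(-8) − (9)(-4) = -4
A_4→A_5: (9)(-8) − (-8)(-8) = -136
A_5→A_6: (-8)(0) − (-9)(-8) = -72
A_6→A_7: (-9)(3) − (-9)(0) = -27
A_7→A_1: (-9)(6) − (-1)(3) = -51
Σ = -352
Area = |Σ|/2 = 176.
Hole:
Apply the surveyor's formula: 2A = Σ (x_i·y_{i+1} − x_{i+1}·y_i), indices taken mod 4.
Σ = (0) + (-4) + (7) + (20) = 23
Area = |Σ|/2 = 11.5.
Net area = 176 − 11.5 = 164.5.

164.5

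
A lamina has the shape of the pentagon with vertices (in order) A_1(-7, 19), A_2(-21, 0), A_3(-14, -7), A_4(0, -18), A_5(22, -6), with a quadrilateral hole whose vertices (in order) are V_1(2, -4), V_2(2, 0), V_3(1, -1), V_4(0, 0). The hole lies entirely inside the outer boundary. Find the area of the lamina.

Outer boundary:
Apply the shoelace formula: 2A = Σ (x_i·y_{i+1} − x_{i+1}·y_i), indices taken mod 5.
Σ = (399) + (147) + (252) + (396) + (376) = 1570
Area = |Σ|/2 = 785.
Hole:
Apply the surveyor's formula: 2A = Σ (x_i·y_{i+1} − x_{i+1}·y_i), indices taken mod 4.
Cross-terms: 8, -2, 0, 0  ⇒  Σ = 6
Area = |Σ|/2 = 3.
Net area = 785 − 3 = 782.

782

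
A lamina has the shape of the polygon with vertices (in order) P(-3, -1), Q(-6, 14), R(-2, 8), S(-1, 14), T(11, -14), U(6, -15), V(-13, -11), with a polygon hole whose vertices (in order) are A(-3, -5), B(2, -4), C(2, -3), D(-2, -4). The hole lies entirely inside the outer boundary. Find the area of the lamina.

291

Outer boundary:
Apply the shoelace (surveyor's) formula: 2A = Σ (x_i·y_{i+1} − x_{i+1}·y_i), indices taken mod 7.
Σ = (-48) + (-20) + (-20) + (-140) + (-81) + (-261) + (-20) = -590
Area = |Σ|/2 = 295.
Hole:
A→B: (-3)(-4) − (2)(-5) = 22
B→C: (2)(-3) − (2)(-4) = 2
C→D: (2)(-4) − (-2)(-3) = -14
D→A: (-2)(-5) − (-3)(-4) = -2
Σ = 8
Area = |Σ|/2 = 4.
Net area = 295 − 4 = 291.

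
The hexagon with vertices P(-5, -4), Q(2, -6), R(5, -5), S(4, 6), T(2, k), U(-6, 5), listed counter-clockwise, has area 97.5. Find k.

The doubled signed area Σ (x_i y_{i+1} − x_{i+1} y_i) is linear in k.
With k=0 it equals 155; the coefficient of k is 10 (from the two edges through T).
So 10·k + 155 = 2·97.5 = 195 ⇒ k = 4.

4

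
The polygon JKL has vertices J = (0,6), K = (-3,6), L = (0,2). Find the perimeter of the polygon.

12

|JK| = √((-3)² + (0)²) = √9 = 3
|KL| = √((3)² + (-4)²) = √25 = 5
|LJ| = √((0)² + (4)²) = √16 = 4
Perimeter = 3 + 5 + 4 = 12.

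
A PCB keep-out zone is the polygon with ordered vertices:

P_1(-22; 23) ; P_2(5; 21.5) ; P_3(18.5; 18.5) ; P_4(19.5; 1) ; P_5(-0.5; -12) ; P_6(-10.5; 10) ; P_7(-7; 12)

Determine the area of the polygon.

776.5

Apply the surveyor's formula: 2A = Σ (x_i·y_{i+1} − x_{i+1}·y_i), indices taken mod 7.
P_1→P_2: (-22)(21.5) − (5)(23) = -588
P_2→P_3: (5)(18.5) − (18.5)(21.5) = -305.25
P_3→P_4: (18.5)(1) − (19.5)(18.5) = -342.25
P_4→P_5: (19.5)(-12) − (-0.5)(1) = -233.5
P_5→P_6: (-0.5)(10) − (-10.5)(-12) = -131
P_6→P_7: (-10.5)(12) − (-7)(10) = -56
P_7→P_1: (-7)(23) − (-22)(12) = 103
Σ = -1553
Area = |Σ|/2 = 776.5.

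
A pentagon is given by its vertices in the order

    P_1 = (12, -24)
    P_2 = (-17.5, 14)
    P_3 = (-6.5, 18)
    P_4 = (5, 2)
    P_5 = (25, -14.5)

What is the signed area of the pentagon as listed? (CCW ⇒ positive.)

Σ = (-252) + (-224) + (-103) + (-122.5) + (-426) = -1127.5
Signed area = Σ/2 = -563.75 (negative ⇒ clockwise traversal).

-563.75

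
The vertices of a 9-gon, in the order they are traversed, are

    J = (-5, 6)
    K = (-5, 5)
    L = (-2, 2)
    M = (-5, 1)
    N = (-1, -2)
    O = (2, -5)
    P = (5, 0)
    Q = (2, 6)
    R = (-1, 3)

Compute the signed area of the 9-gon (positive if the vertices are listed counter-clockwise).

Apply the surveyor's formula: 2A = Σ (x_i·y_{i+1} − x_{i+1}·y_i), indices taken mod 9.
Cross-terms: 5, 0, 8, 11, 9, 25, 30, 12, 9  ⇒  Σ = 109
Signed area = Σ/2 = 54.5 (positive ⇒ counter-clockwise traversal).

54.5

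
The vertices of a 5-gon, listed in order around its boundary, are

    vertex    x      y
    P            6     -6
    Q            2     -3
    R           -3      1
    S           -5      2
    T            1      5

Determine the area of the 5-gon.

38.5

Apply Gauss's area formula: 2A = Σ (x_i·y_{i+1} − x_{i+1}·y_i), indices taken mod 5.
Σ = (-6) + (-7) + (-1) + (-27) + (-36) = -77
Area = |Σ|/2 = 38.5.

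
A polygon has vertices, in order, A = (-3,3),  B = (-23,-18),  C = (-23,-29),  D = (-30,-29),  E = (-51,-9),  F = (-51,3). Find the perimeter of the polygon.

136

|AB| = √((-20)² + (-21)²) = √841 = 29
|BC| = √((0)² + (-11)²) = √121 = 11
|CD| = √((-7)² + (0)²) = √49 = 7
|DE| = √((-21)² + (20)²) = √841 = 29
|EF| = √((0)² + (12)²) = √144 = 12
|FA| = √((48)² + (0)²) = √2304 = 48
Perimeter = 29 + 11 + 7 + 29 + 12 + 48 = 136.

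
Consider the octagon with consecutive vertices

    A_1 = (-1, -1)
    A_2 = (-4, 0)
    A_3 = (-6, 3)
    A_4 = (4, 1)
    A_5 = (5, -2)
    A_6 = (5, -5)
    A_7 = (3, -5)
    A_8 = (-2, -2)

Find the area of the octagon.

44

Apply Gauss's area formula: 2A = Σ (x_i·y_{i+1} − x_{i+1}·y_i), indices taken mod 8.
Σ = (-4) + (-12) + (-18) + (-13) + (-15) + (-10) + (-16) + (0) = -88
Area = |Σ|/2 = 44.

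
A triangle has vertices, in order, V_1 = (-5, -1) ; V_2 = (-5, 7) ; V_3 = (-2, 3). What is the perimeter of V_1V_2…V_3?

18

|V_1V_2| = √((0)² + (8)²) = √64 = 8
|V_2V_3| = √((3)² + (-4)²) = √25 = 5
|V_3V_1| = √((-3)² + (-4)²) = √25 = 5
Perimeter = 8 + 5 + 5 = 18.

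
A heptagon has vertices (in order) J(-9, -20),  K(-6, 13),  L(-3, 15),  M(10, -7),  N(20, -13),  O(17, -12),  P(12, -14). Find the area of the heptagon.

443

Apply the surveyor's formula: 2A = Σ (x_i·y_{i+1} − x_{i+1}·y_i), indices taken mod 7.
Σ = (-237) + (-51) + (-129) + (10) + (-19) + (-94) + (-366) = -886
Area = |Σ|/2 = 443.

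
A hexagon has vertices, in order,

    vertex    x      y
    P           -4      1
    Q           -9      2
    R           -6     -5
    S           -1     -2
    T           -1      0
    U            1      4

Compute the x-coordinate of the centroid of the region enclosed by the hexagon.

Apply the surveyor's formula. First the cross-terms c_i = x_i·y_{i+1} − x_{i+1}·y_i:
  1, 57, 7, -2, -4, 17  ⇒  2A = 76, A = 38.
Then Σ (x_i + x_{i+1})·c_i = -964, so x̄ = -964 / (6·38) = -241/57.

-241/57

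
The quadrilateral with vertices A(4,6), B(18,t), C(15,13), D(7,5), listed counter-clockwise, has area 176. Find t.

The doubled signed area Σ (x_i y_{i+1} − x_{i+1} y_i) is linear in t.
With t=0 it equals 132; the coefficient of t is -11 (from the two edges through B).
So -11·t + 132 = 2·176 = 352 ⇒ t = -20.

-20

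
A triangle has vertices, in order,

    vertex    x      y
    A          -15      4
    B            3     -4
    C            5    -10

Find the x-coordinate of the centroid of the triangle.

Apply the shoelace (surveyor's) formula. First the cross-terms c_i = x_i·y_{i+1} − x_{i+1}·y_i:
  48, -10, -130  ⇒  2A = -92, A = -46.
Then Σ (x_i + x_{i+1})·c_i = 644, so x̄ = 644 / (6·(-46)) = -7/3.

-7/3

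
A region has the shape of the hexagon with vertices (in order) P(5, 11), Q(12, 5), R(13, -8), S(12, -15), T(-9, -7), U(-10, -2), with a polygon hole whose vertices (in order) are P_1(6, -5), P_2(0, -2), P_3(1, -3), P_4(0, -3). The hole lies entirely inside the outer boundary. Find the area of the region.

366.5

Outer boundary:
Apply the surveyor's formula: 2A = Σ (x_i·y_{i+1} − x_{i+1}·y_i), indices taken mod 6.
Cross-terms: -107, -161, -99, -219, -52, -100  ⇒  Σ = -738
Area = |Σ|/2 = 369.
Hole:
Apply the shoelace formula: 2A = Σ (x_i·y_{i+1} − x_{i+1}·y_i), indices taken mod 4.
Cross-terms: -12, 2, -3, 18  ⇒  Σ = 5
Area = |Σ|/2 = 2.5.
Net area = 369 − 2.5 = 366.5.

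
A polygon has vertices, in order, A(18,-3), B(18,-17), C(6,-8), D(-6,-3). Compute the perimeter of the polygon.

|AB| = √((0)² + (-14)²) = √196 = 14
|BC| = √((-12)² + (9)²) = √225 = 15
|CD| = √((-12)² + (5)²) = √169 = 13
|DA| = √((24)² + (0)²) = √576 = 24
Perimeter = 14 + 15 + 13 + 24 = 66.

66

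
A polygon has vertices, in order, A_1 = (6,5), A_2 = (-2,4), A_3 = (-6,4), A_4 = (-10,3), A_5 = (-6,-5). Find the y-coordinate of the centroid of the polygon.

Apply the shoelace formula. First the cross-terms c_i = x_i·y_{i+1} − x_{i+1}·y_i:
  34, 16, 22, 68, 0  ⇒  2A = 140, A = 70.
Then Σ (y_i + y_{i+1})·c_i = 452, so ȳ = 452 / (6·70) = 113/105.

113/105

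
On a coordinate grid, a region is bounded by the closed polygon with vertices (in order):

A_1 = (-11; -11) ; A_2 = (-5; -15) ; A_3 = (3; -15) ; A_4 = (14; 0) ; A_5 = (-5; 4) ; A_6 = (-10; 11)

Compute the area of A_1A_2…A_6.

Cross-terms: 110, 120, 210, 56, -15, 231  ⇒  Σ = 712
Area = |Σ|/2 = 356.

356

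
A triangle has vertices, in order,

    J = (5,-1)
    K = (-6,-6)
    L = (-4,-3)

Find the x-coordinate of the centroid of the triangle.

Apply Gauss's area formula. First the cross-terms c_i = x_i·y_{i+1} − x_{i+1}·y_i:
  -36, -6, 19  ⇒  2A = -23, A = -11.5.
Then Σ (x_i + x_{i+1})·c_i = 115, so x̄ = 115 / (6·(-11.5)) = -5/3.

-5/3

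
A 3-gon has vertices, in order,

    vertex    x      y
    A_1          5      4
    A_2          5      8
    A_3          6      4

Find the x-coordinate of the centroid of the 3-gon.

Apply the shoelace formula. First the cross-terms c_i = x_i·y_{i+1} − x_{i+1}·y_i:
  20, -28, 4  ⇒  2A = -4, A = -2.
Then Σ (x_i + x_{i+1})·c_i = -64, so x̄ = -64 / (6·(-2)) = 16/3.

16/3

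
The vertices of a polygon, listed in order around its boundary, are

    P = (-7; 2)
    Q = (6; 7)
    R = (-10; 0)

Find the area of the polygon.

Apply the shoelace (surveyor's) formula: 2A = Σ (x_i·y_{i+1} − x_{i+1}·y_i), indices taken mod 3.
P→Q: (-7)(7) − (6)(2) = -61
Q→R: (6)(0) − (-10)(7) = 70
R→P: (-10)(2) − (-7)(0) = -20
Σ = -11
Area = |Σ|/2 = 5.5.

5.5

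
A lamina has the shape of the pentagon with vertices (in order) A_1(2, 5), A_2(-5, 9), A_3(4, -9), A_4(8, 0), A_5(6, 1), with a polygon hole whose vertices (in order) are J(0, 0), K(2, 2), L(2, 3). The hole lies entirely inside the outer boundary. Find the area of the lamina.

Outer boundary:
Apply the shoelace formula: 2A = Σ (x_i·y_{i+1} − x_{i+1}·y_i), indices taken mod 5.
Σ = (43) + (9) + (72) + (8) + (28) = 160
Area = |Σ|/2 = 80.
Hole:
Cross-terms: 0, 2, 0  ⇒  Σ = 2
Area = |Σ|/2 = 1.
Net area = 80 − 1 = 79.

79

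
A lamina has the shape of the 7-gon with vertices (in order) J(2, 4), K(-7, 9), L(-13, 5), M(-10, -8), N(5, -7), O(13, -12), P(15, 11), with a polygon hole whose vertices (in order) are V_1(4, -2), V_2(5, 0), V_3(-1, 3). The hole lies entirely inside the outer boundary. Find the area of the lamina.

Outer boundary:
Cross-terms: 46, 82, 154, 110, 31, 323, 38  ⇒  Σ = 784
Area = |Σ|/2 = 392.
Hole:
Apply the shoelace formula: 2A = Σ (x_i·y_{i+1} − x_{i+1}·y_i), indices taken mod 3.
Σ = (10) + (15) + (-10) = 15
Area = |Σ|/2 = 7.5.
Net area = 392 − 7.5 = 384.5.

384.5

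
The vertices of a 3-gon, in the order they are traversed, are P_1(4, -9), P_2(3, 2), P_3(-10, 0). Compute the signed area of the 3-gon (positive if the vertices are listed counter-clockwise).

Apply Gauss's area formula: 2A = Σ (x_i·y_{i+1} − x_{i+1}·y_i), indices taken mod 3.
Cross-terms: 35, 20, 90  ⇒  Σ = 145
Signed area = Σ/2 = 72.5 (positive ⇒ counter-clockwise traversal).

72.5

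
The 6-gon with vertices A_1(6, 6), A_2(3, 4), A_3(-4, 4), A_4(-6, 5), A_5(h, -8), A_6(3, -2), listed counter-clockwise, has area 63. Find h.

The doubled signed area Σ (x_i y_{i+1} − x_{i+1} y_i) is linear in h.
With h=0 it equals 140; the coefficient of h is -7 (from the two edges through A_5).
So -7·h + 140 = 2·63 = 126 ⇒ h = 2.

2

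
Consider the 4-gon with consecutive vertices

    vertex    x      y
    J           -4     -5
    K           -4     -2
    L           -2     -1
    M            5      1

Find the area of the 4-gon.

J→K: (-4)(-2) − (-4)(-5) = -12
K→L: (-4)(-1) − (-2)(-2) = 0
L→M: (-2)(1) − (5)(-1) = 3
M→J: (5)(-5) − (-4)(1) = -21
Σ = -30
Area = |Σ|/2 = 15.

15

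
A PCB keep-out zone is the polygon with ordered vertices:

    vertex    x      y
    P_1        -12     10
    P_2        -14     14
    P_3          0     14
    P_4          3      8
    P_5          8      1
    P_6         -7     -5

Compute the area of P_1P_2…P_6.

P_1→P_2: (-12)(14) − (-14)(10) = -28
P_2→P_3: (-14)(14) − (0)(14) = -196
P_3→P_4: (0)(8) − (3)(14) = -42
P_4→P_5: (3)(1) − (8)(8) = -61
P_5→P_6: (8)(-5) − (-7)(1) = -33
P_6→P_1: (-7)(10) − (-12)(-5) = -130
Σ = -490
Area = |Σ|/2 = 245.

245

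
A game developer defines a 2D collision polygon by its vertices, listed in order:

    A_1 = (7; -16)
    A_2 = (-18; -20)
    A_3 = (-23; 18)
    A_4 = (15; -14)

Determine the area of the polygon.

651

A_1→A_2: (7)(-20) − (-18)(-16) = -428
A_2→A_3: (-18)(18) − (-23)(-20) = -784
A_3→A_4: (-23)(-14) − (15)(18) = 52
A_4→A_1: (15)(-16) − (7)(-14) = -142
Σ = -1302
Area = |Σ|/2 = 651.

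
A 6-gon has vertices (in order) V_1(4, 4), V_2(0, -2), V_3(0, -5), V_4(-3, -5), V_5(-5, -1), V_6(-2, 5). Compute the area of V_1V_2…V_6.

Apply the shoelace formula: 2A = Σ (x_i·y_{i+1} − x_{i+1}·y_i), indices taken mod 6.
V_1→V_2: (4)(-2) − (0)(4) = -8
V_2→V_3: (0)(-5) − (0)(-2) = 0
V_3→V_4: (0)(-5) − (-3)(-5) = -15
V_4→V_5: (-3)(-1) − (-5)(-5) = -22
V_5→V_6: (-5)(5) − (-2)(-1) = -27
V_6→V_1: (-2)(4) − (4)(5) = -28
Σ = -100
Area = |Σ|/2 = 50.

50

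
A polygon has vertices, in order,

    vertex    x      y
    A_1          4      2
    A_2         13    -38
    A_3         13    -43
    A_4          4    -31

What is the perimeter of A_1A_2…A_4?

|A_1A_2| = √((9)² + (-40)²) = √1681 = 41
|A_2A_3| = √((0)² + (-5)²) = √25 = 5
|A_3A_4| = √((-9)² + (12)²) = √225 = 15
|A_4A_1| = √((0)² + (33)²) = √1089 = 33
Perimeter = 41 + 5 + 15 + 33 = 94.

94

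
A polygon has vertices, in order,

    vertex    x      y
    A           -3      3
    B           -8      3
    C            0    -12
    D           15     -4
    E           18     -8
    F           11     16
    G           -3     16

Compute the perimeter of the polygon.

|AB| = √((-5)² + (0)²) = √25 = 5
|BC| = √((8)² + (-15)²) = √289 = 17
|CD| = √((15)² + (8)²) = √289 = 17
|DE| = √((3)² + (-4)²) = √25 = 5
|EF| = √((-7)² + (24)²) = √625 = 25
|FG| = √((-14)² + (0)²) = √196 = 14
|GA| = √((0)² + (-13)²) = √169 = 13
Perimeter = 5 + 17 + 17 + 5 + 25 + 14 + 13 = 96.

96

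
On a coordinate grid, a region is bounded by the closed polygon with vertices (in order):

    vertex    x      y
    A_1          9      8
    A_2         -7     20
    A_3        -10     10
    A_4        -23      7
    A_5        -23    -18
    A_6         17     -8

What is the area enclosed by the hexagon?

899.5

Apply the shoelace (surveyor's) formula: 2A = Σ (x_i·y_{i+1} − x_{i+1}·y_i), indices taken mod 6.
A_1→A_2: (9)(20) − (-7)(8) = 236
A_2→A_3: (-7)(10) − (-10)(20) = 130
A_3→A_4: (-10)(7) − (-23)(10) = 160
A_4→A_5: (-23)(-18) − (-23)(7) = 575
A_5→A_6: (-23)(-8) − (17)(-18) = 490
A_6→A_1: (17)(8) − (9)(-8) = 208
Σ = 1799
Area = |Σ|/2 = 899.5.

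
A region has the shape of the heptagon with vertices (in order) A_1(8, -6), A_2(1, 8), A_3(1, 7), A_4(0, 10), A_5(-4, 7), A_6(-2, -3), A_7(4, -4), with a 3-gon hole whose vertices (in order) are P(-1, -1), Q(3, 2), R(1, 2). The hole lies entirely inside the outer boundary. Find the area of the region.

Outer boundary:
Apply the surveyor's formula: 2A = Σ (x_i·y_{i+1} − x_{i+1}·y_i), indices taken mod 7.
Σ = (70) + (-1) + (10) + (40) + (26) + (20) + (8) = 173
Area = |Σ|/2 = 86.5.
Hole:
Apply the surveyor's formula: 2A = Σ (x_i·y_{i+1} − x_{i+1}·y_i), indices taken mod 3.
Σ = (1) + (4) + (1) = 6
Area = |Σ|/2 = 3.
Net area = 86.5 − 3 = 83.5.

83.5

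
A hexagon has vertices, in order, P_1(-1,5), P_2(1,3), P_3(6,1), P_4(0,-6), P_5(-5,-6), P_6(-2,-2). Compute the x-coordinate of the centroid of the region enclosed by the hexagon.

Apply the shoelace (surveyor's) formula. First the cross-terms c_i = x_i·y_{i+1} − x_{i+1}·y_i:
  -8, -17, -36, -30, -2, -12  ⇒  2A = -105, A = -52.5.
Then Σ (x_i + x_{i+1})·c_i = -135, so x̄ = -135 / (6·(-52.5)) = 3/7.

3/7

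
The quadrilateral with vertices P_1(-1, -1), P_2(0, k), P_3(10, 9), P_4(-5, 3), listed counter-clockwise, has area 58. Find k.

The doubled signed area Σ (x_i y_{i+1} − x_{i+1} y_i) is linear in k.
With k=0 it equals 83; the coefficient of k is -11 (from the two edges through P_2).
So -11·k + 83 = 2·58 = 116 ⇒ k = -3.

-3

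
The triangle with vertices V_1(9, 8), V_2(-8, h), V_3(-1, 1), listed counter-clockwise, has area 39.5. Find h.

Write out the shoelace sum; only the two edges meeting at V_2 involve h:
2·Area = [(9·h − (-8)·8) + ((-8)·1 − (-1)·h)] + -17
       = 10·h + 39 = 79
⇒ h = 4.

4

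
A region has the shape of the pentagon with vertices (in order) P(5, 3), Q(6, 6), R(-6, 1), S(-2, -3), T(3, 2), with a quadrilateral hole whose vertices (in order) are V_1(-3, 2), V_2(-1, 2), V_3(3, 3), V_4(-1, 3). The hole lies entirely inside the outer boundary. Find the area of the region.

36

Outer boundary:
Apply the shoelace (surveyor's) formula: 2A = Σ (x_i·y_{i+1} − x_{i+1}·y_i), indices taken mod 5.
P→Q: (5)(6) − (6)(3) = 12
Q→R: (6)(1) − (-6)(6) = 42
R→S: (-6)(-3) − (-2)(1) = 20
S→T: (-2)(2) − (3)(-3) = 5
T→P: (3)(3) − (5)(2) = -1
Σ = 78
Area = |Σ|/2 = 39.
Hole:
Σ = (-4) + (-9) + (12) + (7) = 6
Area = |Σ|/2 = 3.
Net area = 39 − 3 = 36.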